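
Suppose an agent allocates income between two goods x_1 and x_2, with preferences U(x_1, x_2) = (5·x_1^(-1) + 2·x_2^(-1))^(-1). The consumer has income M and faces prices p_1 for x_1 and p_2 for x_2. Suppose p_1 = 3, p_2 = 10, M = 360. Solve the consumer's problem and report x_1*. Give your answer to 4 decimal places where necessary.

MU_x_1 ∝ 5·x_1^(-2), MU_x_2 ∝ 2·x_2^(-2), so MRS = (5/2)·(x_2/x_1)^(2) = p_1/p_2.
Solve for the ratio: x_2/x_1 = [(2/5)·p_1/p_2]^(0.5).
With the ratio pinned down, the budget gives x_1* = M/(p_1 + p_2·(x_2/x_1)) and x_2* = (x_2/x_1)·x_1*.
Numerically x_2/x_1 = 0.34641, so x_1* = 360/(3 + 10·0.34641) = 55.6922.

x_1* = 55.6922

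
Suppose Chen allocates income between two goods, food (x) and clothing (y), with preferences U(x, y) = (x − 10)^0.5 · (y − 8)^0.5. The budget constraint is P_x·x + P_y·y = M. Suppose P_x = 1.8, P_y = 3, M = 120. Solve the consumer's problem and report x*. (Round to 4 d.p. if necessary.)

This is Cobb-Douglas in (x−10, y−8): tangency gives 0.5·P_y·(y−8) = 0.5·P_x·(x−10).
Substituting into the budget: x* = 10 + 0.5·(M − 10·P_x − 8·P_y)/P_x, and y* = 8 + 0.5·(…)/P_y.
Discretionary income = 120 − 10·1.8 − 8·3 = 78; x* = 10 + 0.5·78/1.8 = 31.6667.

x* = 31.6667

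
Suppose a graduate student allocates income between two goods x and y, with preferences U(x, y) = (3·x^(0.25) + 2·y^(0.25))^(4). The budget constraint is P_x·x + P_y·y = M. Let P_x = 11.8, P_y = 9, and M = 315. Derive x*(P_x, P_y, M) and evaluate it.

x* = 16.303

MRS = MU_x/MU_y = (3/2)·(y/x)^(0.75). Set equal to P_x/P_y.
Hence y/x = ((2/3)·P_x/P_y)^(1/(0.75)), i.e. raised to the 4/3 power.
With the ratio pinned down, the budget gives x* = M/(P_x + P_y·(y/x)) and y* = (y/x)·x*.
Numerically y/x = 0.835727, so x* = 315/(11.8 + 9·0.835727) = 16.303.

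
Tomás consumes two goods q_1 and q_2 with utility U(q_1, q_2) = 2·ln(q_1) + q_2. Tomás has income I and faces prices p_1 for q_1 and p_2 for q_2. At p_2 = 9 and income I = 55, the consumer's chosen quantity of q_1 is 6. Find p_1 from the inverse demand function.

p_1 = 3

MU_q_1 = 2/q_1, MU_q_2 = 1. Tangency: 2/q_1 = p_1/p_2.
So q_1*(p_1,p_2) = 2·p_2/p_1, independent of income; and q_2* = (I − 2·p_2)/p_2.
Set q_1* = 6 in the demand function and solve for p_1: p_1 = 3.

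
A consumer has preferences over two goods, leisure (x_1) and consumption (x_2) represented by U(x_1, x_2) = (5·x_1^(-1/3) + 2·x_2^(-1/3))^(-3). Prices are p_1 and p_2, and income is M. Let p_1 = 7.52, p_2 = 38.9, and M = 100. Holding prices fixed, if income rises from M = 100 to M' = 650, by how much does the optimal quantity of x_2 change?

Δx_2* = 6.0987

From the CES first-order condition, (5/2)·(x_2/x_1)^(4/3) = p_1/p_2.
Hence x_2/x_1 = ((2/5)·p_1/p_2)^(1/(4/3)), i.e. raised to the 0.75 power.
Substitute x_2 = (x_2/x_1)·x_1 into the budget: x_1* = M/(p_1 + p_2·(x_2/x_1)).
Numerically x_2/x_1 = 0.146638, so x_1* = 100/(7.52 + 38.9·0.146638) = 7.5619 and x_2* = 0.146638·7.5619 = 1.1089.
At M' = 650: x_2* = 7.2076. Change: 7.2076 − 1.1089 = 6.0987.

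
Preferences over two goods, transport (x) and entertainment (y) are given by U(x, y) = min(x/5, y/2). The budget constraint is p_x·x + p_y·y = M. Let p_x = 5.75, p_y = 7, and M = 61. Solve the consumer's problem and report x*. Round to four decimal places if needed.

With perfect complements, no substitution: consume in ratio x:y = 5:2.
Budget: p_x·x + p_y·(2/5)·x = M, so (5·p_x + 2·p_y)·x = 5·M.
Demand: x*(p_x,p_y,M) = 5·M/(5·p_x + 2·p_y), y* = 2·M/(5·p_x + 2·p_y).
Here 5·5.75 + 2·7 = 42.75, giving x* = 7.1345.

x* = 7.1345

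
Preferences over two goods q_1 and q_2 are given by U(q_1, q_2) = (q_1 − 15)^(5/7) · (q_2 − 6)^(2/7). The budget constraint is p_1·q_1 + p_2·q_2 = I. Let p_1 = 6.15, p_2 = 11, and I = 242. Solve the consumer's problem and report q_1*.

Substituting into the budget: q_1* = 15 + 5/7·(I − 15·p_1 − 6·p_2)/p_1, and q_2* = 6 + 2/7·(…)/p_2.
Discretionary income = 242 − 15·6.15 − 6·11 = 83.75; q_1* = 15 + 5/7·83.75/6.15 = 24.7271.

q_1* = 24.7271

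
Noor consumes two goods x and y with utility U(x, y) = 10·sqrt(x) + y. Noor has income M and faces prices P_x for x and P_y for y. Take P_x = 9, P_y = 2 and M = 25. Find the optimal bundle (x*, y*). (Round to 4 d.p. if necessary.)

x* = 1.2346, y* = 6.9444

Plugging in: x* = (5·2/9)² = 1.2346, y* = 6.9444.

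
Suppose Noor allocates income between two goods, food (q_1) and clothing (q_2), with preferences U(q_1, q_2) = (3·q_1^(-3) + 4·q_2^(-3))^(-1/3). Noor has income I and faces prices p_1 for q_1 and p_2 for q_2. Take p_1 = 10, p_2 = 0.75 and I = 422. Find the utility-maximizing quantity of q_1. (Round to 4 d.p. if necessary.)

Substitute q_2 = (q_2/q_1)·q_1 into the budget: q_1* = I/(p_1 + p_2·(q_2/q_1)).
Numerically q_2/q_1 = 2.05338, so q_1* = 422/(10 + 0.75·2.05338) = 36.5683.

q_1* = 36.5683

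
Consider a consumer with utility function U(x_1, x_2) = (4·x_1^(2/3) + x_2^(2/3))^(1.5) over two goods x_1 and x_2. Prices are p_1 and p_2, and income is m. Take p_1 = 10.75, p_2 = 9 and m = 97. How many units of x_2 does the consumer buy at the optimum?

x_2* = 0.235

With the ratio pinned down, the budget gives x_1* = m/(p_1 + p_2·(x_2/x_1)) and x_2* = (x_2/x_1)·x_1*.
Numerically x_2/x_1 = 0.026627, so x_1* = 97/(10.75 + 9·0.026627) = 8.8265 and x_2* = 0.026627·8.8265 = 0.235.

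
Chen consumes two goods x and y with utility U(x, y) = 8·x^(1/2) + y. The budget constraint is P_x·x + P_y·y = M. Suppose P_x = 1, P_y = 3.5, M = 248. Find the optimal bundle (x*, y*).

x* = 196, y* = 14.8571

Solve: √x = 4·P_y/P_x, so x*(P_x,P_y) = (4·P_y/P_x)², and y* = (M − P_x·x*)/P_y.
Plugging in: x* = (4·3.5/1)² = 196, y* = 14.8571.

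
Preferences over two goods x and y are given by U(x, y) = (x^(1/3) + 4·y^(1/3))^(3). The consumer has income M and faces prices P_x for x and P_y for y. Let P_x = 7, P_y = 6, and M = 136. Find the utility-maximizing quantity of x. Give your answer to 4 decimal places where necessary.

MU_x ∝ x^(-2/3), MU_y ∝ 4·y^(-2/3), so MRS = (1/4)·(y/x)^(2/3) = P_x/P_y.
Solve for the ratio: y/x = [4·P_x/P_y]^(1.5).
With the ratio pinned down, the budget gives x* = M/(P_x + P_y·(y/x)) and y* = (y/x)·x*.
Numerically y/x = 10.081152, so x* = 136/(7 + 6·10.081152) = 2.0152.

x* = 2.0152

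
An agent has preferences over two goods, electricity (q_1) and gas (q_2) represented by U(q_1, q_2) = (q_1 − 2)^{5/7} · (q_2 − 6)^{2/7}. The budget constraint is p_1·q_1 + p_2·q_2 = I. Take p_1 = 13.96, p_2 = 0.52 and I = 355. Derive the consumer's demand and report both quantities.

q_1* = 18.5759, q_2* = 184

MRS = (5/2)·(q_2−6)/(q_1−2). Tangency with p_1/p_2 gives q_2−6 = (2/5)·(p_1/p_2)·(q_1−2).
Substituting into the budget: q_1* = 2 + 5/7·(I − 2·p_1 − 6·p_2)/p_1, and q_2* = 6 + 2/7·(…)/p_2.
Discretionary income = 355 − 2·13.96 − 6·0.52 = 323.96; q_1* = 2 + 5/7·323.96/13.96 = 18.5759; q_2* = 6 + 2/7·323.96/0.52 = 184.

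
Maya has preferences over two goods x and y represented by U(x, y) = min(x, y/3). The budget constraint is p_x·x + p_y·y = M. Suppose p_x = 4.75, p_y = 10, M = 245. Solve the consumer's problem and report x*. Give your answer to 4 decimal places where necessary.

x* = 7.0504

With perfect complements, no substitution: consume in ratio x:y = 1:3.
Budget: p_x·x + p_y·3·x = M, so (p_x + 3·p_y)·x = M.
Demand: x*(p_x,p_y,M) = M/(p_x + 3·p_y), y* = 3·M/(p_x + 3·p_y).
Here 4.75 + 3·10 = 34.75, giving x* = 7.0504.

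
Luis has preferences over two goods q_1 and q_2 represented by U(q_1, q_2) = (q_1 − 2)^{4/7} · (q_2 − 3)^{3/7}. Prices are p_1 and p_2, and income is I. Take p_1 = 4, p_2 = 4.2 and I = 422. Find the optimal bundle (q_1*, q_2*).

Let q_1' = q_1−2, q_2' = q_2−3. MRS = (4/3)·q_2'/q_1' = p_1/p_2.
After buying the subsistence bundle (2, 3), a share 4/7 of the remaining income goes to q_1: q_1* = 2 + 4/7·(I − 2p_1 − 3p_2)/p_1.
Discretionary income = 422 − 2·4 − 3·4.2 = 401.4; q_1* = 2 + 4/7·401.4/4 = 59.3429; q_2* = 3 + 3/7·401.4/4.2 = 43.9592.

q_1* = 59.3429, q_2* = 43.9592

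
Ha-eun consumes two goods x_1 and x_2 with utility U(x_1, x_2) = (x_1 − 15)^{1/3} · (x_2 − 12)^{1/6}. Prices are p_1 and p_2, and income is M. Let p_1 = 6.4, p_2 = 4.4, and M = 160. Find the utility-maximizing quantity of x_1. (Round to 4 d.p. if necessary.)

x_1* = 16.1667

Let x_1' = x_1−15, x_2' = x_2−12. MRS = 2·x_2'/x_1' = p_1/p_2.
After buying the subsistence bundle (15, 12), a share 2/3 of the remaining income goes to x_1: x_1* = 15 + 2/3·(M − 15p_1 − 12p_2)/p_1.
Discretionary income = 160 − 15·6.4 − 12·4.4 = 11.2; x_1* = 15 + 2/3·11.2/6.4 = 16.1667.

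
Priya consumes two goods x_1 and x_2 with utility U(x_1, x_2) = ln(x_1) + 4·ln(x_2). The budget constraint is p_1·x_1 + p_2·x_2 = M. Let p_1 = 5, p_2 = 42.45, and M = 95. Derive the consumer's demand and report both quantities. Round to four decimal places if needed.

At p_1=5, p_2=42.45, M=95: x_1* = 0.2·95/5 = 3.8, x_2* = 1.7903.

x_1* = 3.8, x_2* = 1.7903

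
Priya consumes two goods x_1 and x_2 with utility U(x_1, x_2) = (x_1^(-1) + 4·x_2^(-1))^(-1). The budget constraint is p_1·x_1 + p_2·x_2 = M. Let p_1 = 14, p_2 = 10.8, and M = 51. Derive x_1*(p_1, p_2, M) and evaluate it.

x_1* = 1.3215

From the CES first-order condition, (1/4)·(x_2/x_1)^(2) = p_1/p_2.
Solve for the ratio: x_2/x_1 = [4·p_1/p_2]^(0.5).
Substitute x_2 = (x_2/x_1)·x_1 into the budget: x_1* = M/(p_1 + p_2·(x_2/x_1)).
Numerically x_2/x_1 = 2.2771, so x_1* = 51/(14 + 10.8·2.2771) = 1.3215.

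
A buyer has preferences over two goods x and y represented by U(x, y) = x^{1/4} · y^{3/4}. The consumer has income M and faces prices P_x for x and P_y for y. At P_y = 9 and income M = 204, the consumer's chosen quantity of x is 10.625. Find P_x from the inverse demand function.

Tangency: MRS = (1/3)·y/x = P_x/P_y.
So 0.25·P_y·y = 0.75·P_x·x; combined with the budget, a share 0.25 of income goes to x.
Demand: x*(P_x,P_y,M) = 0.25·M/P_x and y* = 0.75·M/P_y.
Set x* = 10.625 in the demand function and solve for P_x: P_x = 4.8.

P_x = 4.8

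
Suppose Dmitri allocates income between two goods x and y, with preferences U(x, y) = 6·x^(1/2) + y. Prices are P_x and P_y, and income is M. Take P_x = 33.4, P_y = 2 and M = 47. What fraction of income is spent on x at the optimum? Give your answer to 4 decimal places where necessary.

share on x = 0.0229

Set MRS = P_x/P_y: 3·x^(−1/2) = P_x/P_y.
Solve: √x = 3·P_y/P_x, so x*(P_x,P_y) = (3·P_y/P_x)², and y* = (M − P_x·x*)/P_y.
Plugging in: x* = (3·2/33.4)² = 0.0323, y* = 22.9611.
Expenditure on x: 33.4·0.0323 = 1.0778; share = 0.0229.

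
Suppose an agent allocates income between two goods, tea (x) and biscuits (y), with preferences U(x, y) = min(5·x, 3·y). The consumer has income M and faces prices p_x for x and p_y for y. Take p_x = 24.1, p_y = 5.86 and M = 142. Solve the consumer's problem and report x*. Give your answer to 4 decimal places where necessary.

x* = 4.1929

Leontief preferences: the optimum is at the kink where x/3 = y/5, i.e. y = (5/3)·x.
Budget: p_x·x + p_y·(5/3)·x = M, so (3·p_x + 5·p_y)·x = 3·M.
Demand: x*(p_x,p_y,M) = 3·M/(3·p_x + 5·p_y), y* = 5·M/(3·p_x + 5·p_y).
Here 3·24.1 + 5·5.86 = 101.6, giving x* = 4.1929.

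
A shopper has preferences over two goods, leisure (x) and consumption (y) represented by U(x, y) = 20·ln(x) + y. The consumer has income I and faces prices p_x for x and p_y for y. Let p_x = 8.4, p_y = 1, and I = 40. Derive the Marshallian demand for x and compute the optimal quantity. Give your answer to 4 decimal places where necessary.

x* = 2.381

Set MRS = p_x/p_y: (20/x)/1 = p_x/p_y.
So x*(p_x,p_y) = 20·p_y/p_x, independent of income; and y* = (I − 20·p_y)/p_y.
At the given prices: x* = 20·1/8.4 = 2.381.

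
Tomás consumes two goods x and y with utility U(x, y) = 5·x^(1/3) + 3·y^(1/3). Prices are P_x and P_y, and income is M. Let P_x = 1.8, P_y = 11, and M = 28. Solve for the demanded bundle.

Substitute y = (y/x)·x into the budget: x* = M/(P_x + P_y·(y/x)).
Numerically y/x = 0.030764, so x* = 28/(1.8 + 11·0.030764) = 13.0939 and y* = 0.030764·13.0939 = 0.4028.

x* = 13.0939, y* = 0.4028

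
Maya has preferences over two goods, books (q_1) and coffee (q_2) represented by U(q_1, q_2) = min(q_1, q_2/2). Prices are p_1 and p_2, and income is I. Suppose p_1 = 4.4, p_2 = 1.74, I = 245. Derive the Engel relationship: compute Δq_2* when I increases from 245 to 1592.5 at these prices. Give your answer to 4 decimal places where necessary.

Leontief preferences: the optimum is at the kink where q_1/1 = q_2/2, i.e. q_2 = 2·q_1.
Budget: p_1·q_1 + p_2·2·q_1 = I, so (p_1 + 2·p_2)·q_1 = I.
Demand: q_1*(p_1,p_2,I) = I/(p_1 + 2·p_2), q_2* = 2·I/(p_1 + 2·p_2).
Here 4.4 + 2·1.74 = 7.88, giving q_2* = 62.1827.
At I' = 1592.5: q_2* = 404.1878. Change: 404.1878 − 62.1827 = 342.0051.

Δq_2* = 342.0051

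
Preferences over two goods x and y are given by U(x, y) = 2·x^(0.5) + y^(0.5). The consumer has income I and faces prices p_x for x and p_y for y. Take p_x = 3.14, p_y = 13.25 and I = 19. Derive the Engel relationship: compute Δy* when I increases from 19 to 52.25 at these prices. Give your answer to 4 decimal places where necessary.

Δy* = 0.1404

Numerically y/x = 0.01404, so x* = 19/(3.14 + 13.25·0.01404) = 5.7125 and y* = 0.01404·5.7125 = 0.0802.
At I' = 52.25: y* = 0.2206. Change: 0.2206 − 0.0802 = 0.1404.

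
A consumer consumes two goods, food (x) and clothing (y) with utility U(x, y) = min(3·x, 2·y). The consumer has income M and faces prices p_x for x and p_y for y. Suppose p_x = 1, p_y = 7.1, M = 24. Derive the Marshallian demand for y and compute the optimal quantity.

Demand: x*(p_x,p_y,M) = 2·M/(2·p_x + 3·p_y), y* = 3·M/(2·p_x + 3·p_y).
Here 2·1 + 3·7.1 = 23.3, giving y* = 3.0901.

y* = 3.0901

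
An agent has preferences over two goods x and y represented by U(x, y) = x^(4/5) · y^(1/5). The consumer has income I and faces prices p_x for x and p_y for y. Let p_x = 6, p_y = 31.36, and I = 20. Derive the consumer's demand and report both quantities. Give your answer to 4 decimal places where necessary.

Tangency: MRS = 4·y/x = p_x/p_y.
Rearranging, p_y·y = (1/4)·p_x·x. Substituting into the budget gives p_x·x·(1 + (1/4)) = I.
Demand: x*(p_x,p_y,I) = 0.8·I/p_x and y* = 0.2·I/p_y.
At p_x=6, p_y=31.36, I=20: x* = 0.8·20/6 = 2.6667, y* = 0.1276.

x* = 2.6667, y* = 0.1276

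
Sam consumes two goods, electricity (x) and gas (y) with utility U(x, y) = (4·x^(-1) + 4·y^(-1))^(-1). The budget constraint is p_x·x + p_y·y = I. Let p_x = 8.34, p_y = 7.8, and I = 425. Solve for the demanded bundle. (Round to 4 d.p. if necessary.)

x* = 25.906, y* = 26.7877

MU_x ∝ 4·x^(-2), MU_y ∝ 4·y^(-2), so MRS = (y/x)^(2) = p_x/p_y.
Hence y/x = (p_x/p_y)^(1/(2)), i.e. raised to the 0.5 power.
With the ratio pinned down, the budget gives x* = I/(p_x + p_y·(y/x)) and y* = (y/x)·x*.
Numerically y/x = 1.034036, so x* = 425/(8.34 + 7.8·1.034036) = 25.906 and y* = 1.034036·25.906 = 26.7877.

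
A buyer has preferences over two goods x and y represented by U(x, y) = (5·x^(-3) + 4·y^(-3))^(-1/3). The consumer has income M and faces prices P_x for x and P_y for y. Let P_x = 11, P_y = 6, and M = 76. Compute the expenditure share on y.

MRS = MU_x/MU_y = (5/4)·(y/x)^(4). Set equal to P_x/P_y.
Solve for the ratio: y/x = [(4/5)·P_x/P_y]^(0.25).
With the ratio pinned down, the budget gives x* = M/(P_x + P_y·(y/x)) and y* = (y/x)·x*.
Numerically y/x = 1.100482, so x* = 76/(11 + 6·1.100482) = 4.3175 and y* = 1.100482·4.3175 = 4.7513.
Expenditure on y: 6·4.7513 = 28.5078; share = 0.3751.

share on y = 0.3751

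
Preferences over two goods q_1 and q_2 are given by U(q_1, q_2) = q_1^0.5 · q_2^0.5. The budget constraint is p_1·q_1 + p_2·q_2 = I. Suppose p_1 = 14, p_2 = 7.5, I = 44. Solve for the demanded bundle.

Demand: q_1*(p_1,p_2,I) = 0.5·I/p_1 and q_2* = 0.5·I/p_2.
At p_1=14, p_2=7.5, I=44: q_1* = 0.5·44/14 = 1.5714, q_2* = 2.9333.

q_1* = 1.5714, q_2* = 2.9333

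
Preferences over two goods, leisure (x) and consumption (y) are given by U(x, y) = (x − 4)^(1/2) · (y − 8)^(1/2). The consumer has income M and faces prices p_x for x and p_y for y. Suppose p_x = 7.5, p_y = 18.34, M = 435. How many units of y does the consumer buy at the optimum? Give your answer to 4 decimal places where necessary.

y* = 15.0414

This is Cobb-Douglas in (x−4, y−8): tangency gives 0.5·p_y·(y−8) = 0.5·p_x·(x−4).
After buying the subsistence bundle (4, 8), a share 0.5 of the remaining income goes to x: x* = 4 + 0.5·(M − 4p_x − 8p_y)/p_x.
Discretionary income = 435 − 4·7.5 − 8·18.34 = 258.28; y* = 8 + 0.5·258.28/18.34 = 15.0414.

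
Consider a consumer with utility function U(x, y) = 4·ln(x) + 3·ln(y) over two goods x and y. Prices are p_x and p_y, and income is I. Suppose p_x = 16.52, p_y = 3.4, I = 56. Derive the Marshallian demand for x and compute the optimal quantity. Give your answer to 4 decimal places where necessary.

x* = 1.937

MU_x/MU_y = (4·y)/(3·x); tangency sets this equal to p_x/p_y.
So 4·p_y·y = 3·p_x·x; combined with the budget, a share 4/7 of income goes to x.
Demand: x*(p_x,p_y,I) = 4/7·I/p_x and y* = 3/7·I/p_y.
At p_x=16.52, p_y=3.4, I=56: x* = 4/7·56/16.52 = 1.937.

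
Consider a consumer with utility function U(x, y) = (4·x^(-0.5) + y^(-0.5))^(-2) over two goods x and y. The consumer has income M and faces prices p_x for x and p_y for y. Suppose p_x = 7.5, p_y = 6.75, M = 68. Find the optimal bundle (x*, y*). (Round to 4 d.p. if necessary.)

MRS = MU_x/MU_y = 4·(y/x)^(1.5). Set equal to p_x/p_y.
Hence y/x = ((1/4)·p_x/p_y)^(1/(1.5)), i.e. raised to the 2/3 power.
With the ratio pinned down, the budget gives x* = M/(p_x + p_y·(y/x)) and y* = (y/x)·x*.
Numerically y/x = 0.425727, so x* = 68/(7.5 + 6.75·0.425727) = 6.5551 and y* = 0.425727·6.5551 = 2.7907.

x* = 6.5551, y* = 2.7907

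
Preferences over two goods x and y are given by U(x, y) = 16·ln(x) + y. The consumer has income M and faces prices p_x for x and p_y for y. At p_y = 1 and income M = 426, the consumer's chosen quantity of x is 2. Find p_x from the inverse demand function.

Set MRS = p_x/p_y: (16/x)/1 = p_x/p_y.
So x*(p_x,p_y) = 16·p_y/p_x, independent of income; and y* = (M − 16·p_y)/p_y.
Set x* = 2 in the demand function and solve for p_x: p_x = 8.

p_x = 8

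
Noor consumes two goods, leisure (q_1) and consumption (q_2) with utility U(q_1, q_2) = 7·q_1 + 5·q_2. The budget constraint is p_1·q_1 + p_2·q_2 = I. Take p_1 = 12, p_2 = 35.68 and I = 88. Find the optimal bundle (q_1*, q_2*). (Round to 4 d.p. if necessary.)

q_1* = 7.3333, q_2* = 0

Perfect substitutes: compare marginal utility per dollar. 7/p_1 vs 5/p_2 → 0.5833 vs 0.1401.
q_1 gives more utility per dollar, so spend all income on q_1: q_1* = I/p_1, q_2* = 0.
Numerically: q_1* = 7.3333, q_2* = 0.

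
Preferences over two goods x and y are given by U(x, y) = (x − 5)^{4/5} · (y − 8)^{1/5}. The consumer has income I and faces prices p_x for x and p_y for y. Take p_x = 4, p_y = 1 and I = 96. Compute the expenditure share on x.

share on x = 0.775

MRS = 4·(y−8)/(x−5). Tangency with p_x/p_y gives y−8 = (1/4)·(p_x/p_y)·(x−5).
Substituting into the budget: x* = 5 + 0.8·(I − 5·p_x − 8·p_y)/p_x, and y* = 8 + 0.2·(…)/p_y.
Discretionary income = 96 − 5·4 − 8·1 = 68; x* = 5 + 0.8·68/4 = 18.6; y* = 8 + 0.2·68/1 = 21.6.
Expenditure on x: 4·18.6 = 74.4; share = 0.775.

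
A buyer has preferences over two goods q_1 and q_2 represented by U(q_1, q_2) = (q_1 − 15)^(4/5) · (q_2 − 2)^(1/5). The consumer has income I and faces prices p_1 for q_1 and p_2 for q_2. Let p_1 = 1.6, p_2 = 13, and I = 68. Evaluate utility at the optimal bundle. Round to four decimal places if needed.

V = 4.4861

Let q_1' = q_1−15, q_2' = q_2−2. MRS = 4·q_2'/q_1' = p_1/p_2.
After buying the subsistence bundle (15, 2), a share 0.8 of the remaining income goes to q_1: q_1* = 15 + 0.8·(I − 15p_1 − 2p_2)/p_1.
Discretionary income = 68 − 15·1.6 − 2·13 = 18; q_1* = 15 + 0.8·18/1.6 = 24; q_2* = 2 + 0.2·18/13 = 2.2769.
Utility at the optimum: U(24, 2.2769) = 4.4861.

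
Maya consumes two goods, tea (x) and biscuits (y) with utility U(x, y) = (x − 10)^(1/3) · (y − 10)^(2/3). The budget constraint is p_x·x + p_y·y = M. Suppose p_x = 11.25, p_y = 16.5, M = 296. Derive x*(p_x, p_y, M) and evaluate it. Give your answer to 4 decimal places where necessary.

x* = 10.5481

After buying the subsistence bundle (10, 10), a share 1/3 of the remaining income goes to x: x* = 10 + 1/3·(M − 10p_x − 10p_y)/p_x.
Discretionary income = 296 − 10·11.25 − 10·16.5 = 18.5; x* = 10 + 1/3·18.5/11.25 = 10.5481.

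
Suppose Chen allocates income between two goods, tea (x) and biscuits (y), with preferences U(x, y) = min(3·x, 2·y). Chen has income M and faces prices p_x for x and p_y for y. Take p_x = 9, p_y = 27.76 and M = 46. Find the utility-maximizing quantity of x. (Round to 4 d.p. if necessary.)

x* = 0.9084

With perfect complements, no substitution: consume in ratio x:y = 2:3.
Budget: p_x·x + p_y·(3/2)·x = M, so (2·p_x + 3·p_y)·x = 2·M.
Demand: x*(p_x,p_y,M) = 2·M/(2·p_x + 3·p_y), y* = 3·M/(2·p_x + 3·p_y).
Here 2·9 + 3·27.76 = 101.28, giving x* = 0.9084.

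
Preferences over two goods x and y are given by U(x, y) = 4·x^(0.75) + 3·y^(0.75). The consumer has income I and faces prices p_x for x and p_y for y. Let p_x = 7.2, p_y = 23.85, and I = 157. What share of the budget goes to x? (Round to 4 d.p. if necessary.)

With the ratio pinned down, the budget gives x* = I/(p_x + p_y·(y/x)) and y* = (y/x)·x*.
Numerically y/x = 0.002628, so x* = 157/(7.2 + 23.85·0.002628) = 21.6174 and y* = 0.002628·21.6174 = 0.0568.
Expenditure on x: 7.2·21.6174 = 155.6451; share = 0.9914.

share on x = 0.9914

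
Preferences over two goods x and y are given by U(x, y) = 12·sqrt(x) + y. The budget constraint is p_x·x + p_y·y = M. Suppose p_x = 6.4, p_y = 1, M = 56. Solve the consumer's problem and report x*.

x* = 0.8789

Set MRS = p_x/p_y: 6·x^(−1/2) = p_x/p_y.
Solve: √x = 6·p_y/p_x, so x*(p_x,p_y) = (6·p_y/p_x)², and y* = (M − p_x·x*)/p_y.
Plugging in: x* = (6·1/6.4)² = 0.8789.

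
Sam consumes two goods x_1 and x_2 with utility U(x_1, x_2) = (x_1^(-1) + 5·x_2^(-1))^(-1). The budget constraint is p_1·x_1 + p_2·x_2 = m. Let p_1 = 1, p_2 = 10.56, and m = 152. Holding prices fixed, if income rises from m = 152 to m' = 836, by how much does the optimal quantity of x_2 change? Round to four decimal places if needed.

MRS = MU_x_1/MU_x_2 = (1/5)·(x_2/x_1)^(2). Set equal to p_1/p_2.
Solve for the ratio: x_2/x_1 = [5·p_1/p_2]^(0.5).
Substitute x_2 = (x_2/x_1)·x_1 into the budget: x_1* = m/(p_1 + p_2·(x_2/x_1)).
Numerically x_2/x_1 = 0.688102, so x_1* = 152/(1 + 10.56·0.688102) = 18.3878 and x_2* = 0.688102·18.3878 = 12.6527.
At m' = 836: x_2* = 69.5897. Change: 69.5897 − 12.6527 = 56.937.

Δx_2* = 56.937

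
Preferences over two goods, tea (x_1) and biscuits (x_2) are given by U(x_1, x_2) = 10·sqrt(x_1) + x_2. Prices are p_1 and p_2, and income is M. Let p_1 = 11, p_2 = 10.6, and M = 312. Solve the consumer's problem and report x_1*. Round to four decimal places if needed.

x_1* = 23.2149

MU_x_1 = 5/√x_1, MU_x_2 = 1. Tangency: 5/√x_1 = p_1/p_2.
Solve: √x_1 = 5·p_2/p_1, so x_1*(p_1,p_2) = (5·p_2/p_1)², and x_2* = (M − p_1·x_1*)/p_2.
Plugging in: x_1* = (5·10.6/11)² = 23.2149.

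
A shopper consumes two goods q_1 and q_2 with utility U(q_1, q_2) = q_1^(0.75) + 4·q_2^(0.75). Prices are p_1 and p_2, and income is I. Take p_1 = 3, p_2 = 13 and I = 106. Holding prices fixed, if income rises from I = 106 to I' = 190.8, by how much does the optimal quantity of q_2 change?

MU_q_1 ∝ q_1^(-0.25), MU_q_2 ∝ 4·q_2^(-0.25), so MRS = (1/4)·(q_2/q_1)^(0.25) = p_1/p_2.
Solve for the ratio: q_2/q_1 = [4·p_1/p_2]^(4).
Substitute q_2 = (q_2/q_1)·q_1 into the budget: q_1* = I/(p_1 + p_2·(q_2/q_1)).
Numerically q_2/q_1 = 0.726025, so q_1* = 106/(3 + 13·0.726025) = 8.522 and q_2* = 0.726025·8.522 = 6.1872.
At I' = 190.8: q_2* = 11.137. Change: 11.137 − 6.1872 = 4.9498.

Δq_2* = 4.9498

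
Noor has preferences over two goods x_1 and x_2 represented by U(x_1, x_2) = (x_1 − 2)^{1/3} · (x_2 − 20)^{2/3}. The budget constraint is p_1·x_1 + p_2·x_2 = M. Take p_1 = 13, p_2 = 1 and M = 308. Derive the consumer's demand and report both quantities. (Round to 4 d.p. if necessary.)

Let x_1' = x_1−2, x_2' = x_2−20. MRS = (1/2)·x_2'/x_1' = p_1/p_2.
Substituting into the budget: x_1* = 2 + 1/3·(M − 2·p_1 − 20·p_2)/p_1, and x_2* = 20 + 2/3·(…)/p_2.
Discretionary income = 308 − 2·13 − 20·1 = 262; x_1* = 2 + 1/3·262/13 = 8.7179; x_2* = 20 + 2/3·262/1 = 194.6667.

x_1* = 8.7179, x_2* = 194.6667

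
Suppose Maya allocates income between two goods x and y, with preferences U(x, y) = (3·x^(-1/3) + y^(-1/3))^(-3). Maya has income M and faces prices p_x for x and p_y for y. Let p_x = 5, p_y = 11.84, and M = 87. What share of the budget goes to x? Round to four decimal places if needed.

share on x = 0.6476

With the ratio pinned down, the budget gives x* = M/(p_x + p_y·(y/x)) and y* = (y/x)·x*.
Numerically y/x = 0.229812, so x* = 87/(5 + 11.84·0.229812) = 11.268 and y* = 0.229812·11.268 = 2.5895.
Expenditure on x: 5·11.268 = 56.34; share = 0.6476.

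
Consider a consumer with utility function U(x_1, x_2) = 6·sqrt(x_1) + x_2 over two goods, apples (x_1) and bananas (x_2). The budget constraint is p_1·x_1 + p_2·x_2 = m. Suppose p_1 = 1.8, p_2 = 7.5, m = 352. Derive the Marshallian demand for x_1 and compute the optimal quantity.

Utility is quasi-linear in x_2; the FOC for x_1 is 3/√x_1 = p_1/p_2.
Thus x_1* = (3·p_2/p_1)² — independent of m — with the rest of income spent on x_2.
Plugging in: x_1* = (3·7.5/1.8)² = 156.25.

x_1* = 156.25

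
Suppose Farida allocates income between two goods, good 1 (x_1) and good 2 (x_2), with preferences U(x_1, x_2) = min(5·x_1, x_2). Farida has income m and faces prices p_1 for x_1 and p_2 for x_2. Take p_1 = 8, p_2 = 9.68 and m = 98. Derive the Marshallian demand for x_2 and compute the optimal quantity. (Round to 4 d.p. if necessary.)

x_2* = 8.6879

Demand: x_1*(p_1,p_2,m) = m/(p_1 + 5·p_2), x_2* = 5·m/(p_1 + 5·p_2).
Here 8 + 5·9.68 = 56.4, giving x_2* = 8.6879.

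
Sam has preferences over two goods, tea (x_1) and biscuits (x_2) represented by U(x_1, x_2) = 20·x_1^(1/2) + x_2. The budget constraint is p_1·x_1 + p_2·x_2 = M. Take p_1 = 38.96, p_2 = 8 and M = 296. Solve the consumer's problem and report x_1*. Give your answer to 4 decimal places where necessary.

x_1* = 4.2164

Set MRS = p_1/p_2: 10·x_1^(−1/2) = p_1/p_2.
Solve: √x_1 = 10·p_2/p_1, so x_1*(p_1,p_2) = (10·p_2/p_1)², and x_2* = (M − p_1·x_1*)/p_2.
Plugging in: x_1* = (10·8/38.96)² = 4.2164.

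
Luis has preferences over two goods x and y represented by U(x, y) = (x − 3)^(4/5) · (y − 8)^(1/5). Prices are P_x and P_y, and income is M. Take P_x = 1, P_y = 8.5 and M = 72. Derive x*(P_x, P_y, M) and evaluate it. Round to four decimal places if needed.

x* = 3.8

Let x' = x−3, y' = y−8. MRS = 4·y'/x' = P_x/P_y.
Substituting into the budget: x* = 3 + 0.8·(M − 3·P_x − 8·P_y)/P_x, and y* = 8 + 0.2·(…)/P_y.
Discretionary income = 72 − 3·1 − 8·8.5 = 1; x* = 3 + 0.8·1/1 = 3.8.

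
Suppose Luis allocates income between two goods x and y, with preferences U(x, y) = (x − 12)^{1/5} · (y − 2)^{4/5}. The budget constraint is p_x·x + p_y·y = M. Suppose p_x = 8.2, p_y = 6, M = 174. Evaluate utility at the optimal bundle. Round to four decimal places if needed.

Discretionary income = 174 − 12·8.2 − 2·6 = 63.6; x* = 12 + 0.2·63.6/8.2 = 13.5512; y* = 2 + 0.8·63.6/6 = 10.48.
Utility at the optimum: U(13.5512, 10.48) = 6.0374.

V = 6.0374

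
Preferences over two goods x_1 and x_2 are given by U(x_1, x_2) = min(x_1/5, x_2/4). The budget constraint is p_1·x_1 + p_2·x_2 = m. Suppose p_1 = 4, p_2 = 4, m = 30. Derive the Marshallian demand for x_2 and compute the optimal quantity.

Leontief preferences: the optimum is at the kink where x_1/5 = x_2/4, i.e. x_2 = (4/5)·x_1.
Budget: p_1·x_1 + p_2·(4/5)·x_1 = m, so (5·p_1 + 4·p_2)·x_1 = 5·m.
Demand: x_1*(p_1,p_2,m) = 5·m/(5·p_1 + 4·p_2), x_2* = 4·m/(5·p_1 + 4·p_2).
Here 5·4 + 4·4 = 36, giving x_2* = 3.3333.

x_2* = 3.3333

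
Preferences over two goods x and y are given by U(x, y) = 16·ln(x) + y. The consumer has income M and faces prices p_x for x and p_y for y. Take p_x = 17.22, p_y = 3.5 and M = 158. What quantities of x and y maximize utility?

Set MRS = p_x/p_y: (16/x)/1 = p_x/p_y.
So x*(p_x,p_y) = 16·p_y/p_x, independent of income; and y* = (M − 16·p_y)/p_y.
At the given prices: x* = 16·3.5/17.22 = 3.252, and y* = 29.1429.

x* = 3.252, y* = 29.1429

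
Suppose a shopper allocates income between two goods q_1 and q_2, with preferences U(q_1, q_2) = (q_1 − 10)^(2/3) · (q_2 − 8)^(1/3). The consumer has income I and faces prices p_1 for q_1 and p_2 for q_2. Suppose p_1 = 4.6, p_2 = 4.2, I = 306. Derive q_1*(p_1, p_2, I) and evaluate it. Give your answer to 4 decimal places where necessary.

Discretionary income = 306 − 10·4.6 − 8·4.2 = 226.4; q_1* = 10 + 2/3·226.4/4.6 = 42.8116.

q_1* = 42.8116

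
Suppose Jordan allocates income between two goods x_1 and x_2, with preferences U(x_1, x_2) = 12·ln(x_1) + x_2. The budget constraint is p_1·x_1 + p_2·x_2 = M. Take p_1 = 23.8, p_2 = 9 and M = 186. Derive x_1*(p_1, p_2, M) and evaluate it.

x_1* = 4.5378

MU_x_1 = 12/x_1, MU_x_2 = 1. Tangency: 12/x_1 = p_1/p_2.
So x_1*(p_1,p_2) = 12·p_2/p_1, independent of income; and x_2* = (M − 12·p_2)/p_2.
At the given prices: x_1* = 12·9/23.8 = 4.5378.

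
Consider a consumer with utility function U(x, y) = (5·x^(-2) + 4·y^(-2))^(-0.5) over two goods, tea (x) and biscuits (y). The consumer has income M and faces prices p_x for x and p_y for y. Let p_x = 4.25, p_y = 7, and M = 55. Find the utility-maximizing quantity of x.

MRS = MU_x/MU_y = (5/4)·(y/x)^(3). Set equal to p_x/p_y.
Hence y/x = ((4/5)·p_x/p_y)^(1/(3)), i.e. raised to the 1/3 power.
Substitute y = (y/x)·x into the budget: x* = M/(p_x + p_y·(y/x)).
Numerically y/x = 0.786068, so x* = 55/(4.25 + 7·0.786068) = 5.6396.

x* = 5.6396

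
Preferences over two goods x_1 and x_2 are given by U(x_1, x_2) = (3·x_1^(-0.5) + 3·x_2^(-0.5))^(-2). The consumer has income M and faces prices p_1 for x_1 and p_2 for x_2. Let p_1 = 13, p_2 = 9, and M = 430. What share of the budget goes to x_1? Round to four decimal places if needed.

MU_x_1 ∝ 3·x_1^(-1.5), MU_x_2 ∝ 3·x_2^(-1.5), so MRS = (x_2/x_1)^(1.5) = p_1/p_2.
Solve for the ratio: x_2/x_1 = [p_1/p_2]^(2/3).
With the ratio pinned down, the budget gives x_1* = M/(p_1 + p_2·(x_2/x_1)) and x_2* = (x_2/x_1)·x_1*.
Numerically x_2/x_1 = 1.277813, so x_1* = 430/(13 + 9·1.277813) = 17.5508 and x_2* = 1.277813·17.5508 = 22.4266.
Expenditure on x_1: 13·17.5508 = 228.1603; share = 0.5306.

share on x_1 = 0.5306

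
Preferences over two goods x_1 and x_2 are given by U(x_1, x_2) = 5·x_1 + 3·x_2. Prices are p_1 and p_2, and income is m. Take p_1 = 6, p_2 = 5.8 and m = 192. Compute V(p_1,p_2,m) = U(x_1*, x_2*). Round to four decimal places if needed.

V = 160

Perfect substitutes: compare marginal utility per dollar. 5/p_1 vs 3/p_2 → 0.8333 vs 0.5172.
x_1 gives more utility per dollar, so spend all income on x_1: x_1* = m/p_1, x_2* = 0.
Numerically: x_1* = 32, x_2* = 0.
Utility at the optimum: U(32, 0) = 160.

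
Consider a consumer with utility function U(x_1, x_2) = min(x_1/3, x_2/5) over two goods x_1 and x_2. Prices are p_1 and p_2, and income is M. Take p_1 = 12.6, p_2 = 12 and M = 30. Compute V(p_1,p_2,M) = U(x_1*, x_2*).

Leontief preferences: the optimum is at the kink where x_1/3 = x_2/5, i.e. x_2 = (5/3)·x_1.
Budget: p_1·x_1 + p_2·(5/3)·x_1 = M, so (3·p_1 + 5·p_2)·x_1 = 3·M.
Demand: x_1*(p_1,p_2,M) = 3·M/(3·p_1 + 5·p_2), x_2* = 5·M/(3·p_1 + 5·p_2).
Here 3·12.6 + 5·12 = 97.8, giving x_1* = 0.9202 and x_2* = 1.5337.
Utility at the optimum: U(0.9202, 1.5337) = 0.3067.

V = 0.3067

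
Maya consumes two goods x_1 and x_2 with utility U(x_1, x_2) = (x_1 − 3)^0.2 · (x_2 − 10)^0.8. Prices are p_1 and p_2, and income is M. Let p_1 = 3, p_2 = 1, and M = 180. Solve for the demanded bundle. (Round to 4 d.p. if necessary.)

This is Cobb-Douglas in (x_1−3, x_2−10): tangency gives 0.2·p_2·(x_2−10) = 0.8·p_1·(x_1−3).
Substituting into the budget: x_1* = 3 + 0.2·(M − 3·p_1 − 10·p_2)/p_1, and x_2* = 10 + 0.8·(…)/p_2.
Discretionary income = 180 − 3·3 − 10·1 = 161; x_1* = 3 + 0.2·161/3 = 13.7333; x_2* = 10 + 0.8·161/1 = 138.8.

x_1* = 13.7333, x_2* = 138.8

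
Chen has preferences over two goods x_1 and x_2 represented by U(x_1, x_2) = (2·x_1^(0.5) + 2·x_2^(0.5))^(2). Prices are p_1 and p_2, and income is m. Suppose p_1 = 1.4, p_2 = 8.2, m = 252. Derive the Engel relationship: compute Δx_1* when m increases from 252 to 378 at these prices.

Δx_1* = 76.875

MU_x_1 ∝ 2·x_1^(-0.5), MU_x_2 ∝ 2·x_2^(-0.5), so MRS = (x_2/x_1)^(0.5) = p_1/p_2.
Hence x_2/x_1 = (p_1/p_2)^(1/(0.5)), i.e. raised to the 2 power.
With the ratio pinned down, the budget gives x_1* = m/(p_1 + p_2·(x_2/x_1)) and x_2* = (x_2/x_1)·x_1*.
Numerically x_2/x_1 = 0.029149, so x_1* = 252/(1.4 + 8.2·0.029149) = 153.75.
At m' = 378: x_1* = 230.625. Change: 230.625 − 153.75 = 76.875.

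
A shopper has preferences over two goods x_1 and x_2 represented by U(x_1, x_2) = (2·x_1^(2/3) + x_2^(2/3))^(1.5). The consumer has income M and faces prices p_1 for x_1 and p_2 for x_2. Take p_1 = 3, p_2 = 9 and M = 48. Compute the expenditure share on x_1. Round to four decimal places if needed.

MU_x_1 ∝ 2·x_1^(-1/3), MU_x_2 ∝ x_2^(-1/3), so MRS = 2·(x_2/x_1)^(1/3) = p_1/p_2.
Hence x_2/x_1 = ((1/2)·p_1/p_2)^(1/(1/3)), i.e. raised to the 3 power.
Substitute x_2 = (x_2/x_1)·x_1 into the budget: x_1* = M/(p_1 + p_2·(x_2/x_1)).
Numerically x_2/x_1 = 0.00463, so x_1* = 48/(3 + 9·0.00463) = 15.7808 and x_2* = 0.00463·15.7808 = 0.0731.
Expenditure on x_1: 3·15.7808 = 47.3425; share = 0.9863.

share on x_1 = 0.9863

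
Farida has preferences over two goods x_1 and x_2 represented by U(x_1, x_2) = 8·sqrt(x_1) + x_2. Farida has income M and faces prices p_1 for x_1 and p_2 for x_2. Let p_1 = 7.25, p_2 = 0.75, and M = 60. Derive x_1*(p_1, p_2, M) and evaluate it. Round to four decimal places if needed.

x_1* = 0.1712

MU_x_1 = 4/√x_1, MU_x_2 = 1. Tangency: 4/√x_1 = p_1/p_2.
Thus x_1* = (4·p_2/p_1)² — independent of M — with the rest of income spent on x_2.
Plugging in: x_1* = (4·0.75/7.25)² = 0.1712.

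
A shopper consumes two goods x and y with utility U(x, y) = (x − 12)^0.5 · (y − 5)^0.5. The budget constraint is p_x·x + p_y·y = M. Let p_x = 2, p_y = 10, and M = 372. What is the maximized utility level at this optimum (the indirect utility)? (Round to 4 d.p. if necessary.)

Let x' = x−12, y' = y−5. MRS = y'/x' = p_x/p_y.
After buying the subsistence bundle (12, 5), a share 0.5 of the remaining income goes to x: x* = 12 + 0.5·(M − 12p_x − 5p_y)/p_x.
Discretionary income = 372 − 12·2 − 5·10 = 298; x* = 12 + 0.5·298/2 = 86.5; y* = 5 + 0.5·298/10 = 19.9.
Utility at the optimum: U(86.5, 19.9) = 33.3174.

V = 33.3174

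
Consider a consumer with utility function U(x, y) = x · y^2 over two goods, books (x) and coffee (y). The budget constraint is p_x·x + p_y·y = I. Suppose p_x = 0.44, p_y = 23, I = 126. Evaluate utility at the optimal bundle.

At p_x=0.44, p_y=23, I=126: x* = 1/3·126/0.44 = 95.4545, y* = 3.6522.
Utility at the optimum: U(95.4545, 3.6522) = 1273.2085.

V = 1273.2085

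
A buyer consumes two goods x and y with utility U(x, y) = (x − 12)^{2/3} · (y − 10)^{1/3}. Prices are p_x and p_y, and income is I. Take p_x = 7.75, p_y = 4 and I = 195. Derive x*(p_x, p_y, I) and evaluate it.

MRS = 2·(y−10)/(x−12). Tangency with p_x/p_y gives y−10 = (1/2)·(p_x/p_y)·(x−12).
After buying the subsistence bundle (12, 10), a share 2/3 of the remaining income goes to x: x* = 12 + 2/3·(I − 12p_x − 10p_y)/p_x.
Discretionary income = 195 − 12·7.75 − 10·4 = 62; x* = 12 + 2/3·62/7.75 = 17.3333.

x* = 17.3333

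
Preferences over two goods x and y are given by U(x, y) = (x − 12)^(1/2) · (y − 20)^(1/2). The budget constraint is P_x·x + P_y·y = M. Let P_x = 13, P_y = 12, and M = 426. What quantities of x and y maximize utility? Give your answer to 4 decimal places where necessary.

x* = 13.1538, y* = 21.25

Substituting into the budget: x* = 12 + 0.5·(M − 12·P_x − 20·P_y)/P_x, and y* = 20 + 0.5·(…)/P_y.
Discretionary income = 426 − 12·13 − 20·12 = 30; x* = 12 + 0.5·30/13 = 13.1538; y* = 20 + 0.5·30/12 = 21.25.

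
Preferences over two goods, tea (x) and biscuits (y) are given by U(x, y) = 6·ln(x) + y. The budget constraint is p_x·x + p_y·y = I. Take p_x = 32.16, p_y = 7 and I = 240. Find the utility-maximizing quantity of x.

x* = 1.306

Set MRS = p_x/p_y: (6/x)/1 = p_x/p_y.
So x*(p_x,p_y) = 6·p_y/p_x, independent of income; and y* = (I − 6·p_y)/p_y.
At the given prices: x* = 6·7/32.16 = 1.306.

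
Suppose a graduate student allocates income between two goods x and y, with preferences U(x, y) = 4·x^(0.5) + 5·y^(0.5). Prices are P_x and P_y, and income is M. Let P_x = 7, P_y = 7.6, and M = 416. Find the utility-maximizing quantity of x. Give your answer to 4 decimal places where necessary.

From the CES first-order condition, (4/5)·(y/x)^(0.5) = P_x/P_y.
Solve for the ratio: y/x = [(5/4)·P_x/P_y]^(2).
With the ratio pinned down, the budget gives x* = M/(P_x + P_y·(y/x)) and y* = (y/x)·x*.
Numerically y/x = 1.325528, so x* = 416/(7 + 7.6·1.325528) = 24.3645.

x* = 24.3645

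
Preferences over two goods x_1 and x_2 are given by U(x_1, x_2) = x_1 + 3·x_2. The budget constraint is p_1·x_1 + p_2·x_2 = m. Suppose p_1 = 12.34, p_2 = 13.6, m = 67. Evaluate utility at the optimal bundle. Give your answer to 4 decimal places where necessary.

x_2 gives more utility per dollar, so spend all income on x_2: x_2* = m/p_2, x_1* = 0.
Numerically: x_1* = 0, x_2* = 4.9265.
Utility at the optimum: U(0, 4.9265) = 14.7794.

V = 14.7794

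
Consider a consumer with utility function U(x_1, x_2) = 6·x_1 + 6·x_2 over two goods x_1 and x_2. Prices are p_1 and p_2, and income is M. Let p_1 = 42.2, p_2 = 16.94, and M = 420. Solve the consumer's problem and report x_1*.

x_2 gives more utility per dollar, so spend all income on x_2: x_2* = M/p_2, x_1* = 0.
Numerically: x_1* = 0, x_2* = 24.7934.

x_1* = 0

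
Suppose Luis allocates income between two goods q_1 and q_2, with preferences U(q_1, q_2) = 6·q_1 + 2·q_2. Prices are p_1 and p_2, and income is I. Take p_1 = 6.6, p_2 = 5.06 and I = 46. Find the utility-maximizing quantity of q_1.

q_1* = 6.9697

q_1 gives more utility per dollar, so spend all income on q_1: q_1* = I/p_1, q_2* = 0.
Numerically: q_1* = 6.9697, q_2* = 0.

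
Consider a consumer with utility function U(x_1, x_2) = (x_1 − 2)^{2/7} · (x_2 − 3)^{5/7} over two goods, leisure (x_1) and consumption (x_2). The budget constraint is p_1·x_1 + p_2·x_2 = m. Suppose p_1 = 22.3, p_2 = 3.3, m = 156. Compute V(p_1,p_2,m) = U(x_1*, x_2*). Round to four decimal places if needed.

V = 9.7959

MRS = (2/5)·(x_2−3)/(x_1−2). Tangency with p_1/p_2 gives x_2−3 = (5/2)·(p_1/p_2)·(x_1−2).
After buying the subsistence bundle (2, 3), a share 2/7 of the remaining income goes to x_1: x_1* = 2 + 2/7·(m − 2p_1 − 3p_2)/p_1.
Discretionary income = 156 − 2·22.3 − 3·3.3 = 101.5; x_1* = 2 + 2/7·101.5/22.3 = 3.3004; x_2* = 3 + 5/7·101.5/3.3 = 24.9697.
Utility at the optimum: U(3.3004, 24.9697) = 9.7959.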